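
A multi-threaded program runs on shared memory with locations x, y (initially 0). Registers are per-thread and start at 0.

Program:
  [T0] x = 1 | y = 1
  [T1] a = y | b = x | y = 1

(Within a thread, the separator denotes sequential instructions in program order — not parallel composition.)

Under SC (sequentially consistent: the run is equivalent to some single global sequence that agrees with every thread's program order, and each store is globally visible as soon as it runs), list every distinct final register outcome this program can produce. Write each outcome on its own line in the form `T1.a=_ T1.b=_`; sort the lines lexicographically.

T1.a=0 T1.b=0
T1.a=0 T1.b=1
T1.a=1 T1.b=1

outcome vector order: (T1.a,T1.b)
|SC outcomes| = 3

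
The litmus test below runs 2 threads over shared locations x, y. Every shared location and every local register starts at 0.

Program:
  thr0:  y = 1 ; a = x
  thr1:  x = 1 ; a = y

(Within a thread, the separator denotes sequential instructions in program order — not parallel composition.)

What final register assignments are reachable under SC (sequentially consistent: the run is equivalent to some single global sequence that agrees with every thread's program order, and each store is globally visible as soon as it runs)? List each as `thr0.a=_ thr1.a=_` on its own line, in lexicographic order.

outcome vector order: (thr0.a,thr1.a)
|SC outcomes| = 3

thr0.a=0 thr1.a=1
thr0.a=1 thr1.a=0
thr0.a=1 thr1.a=1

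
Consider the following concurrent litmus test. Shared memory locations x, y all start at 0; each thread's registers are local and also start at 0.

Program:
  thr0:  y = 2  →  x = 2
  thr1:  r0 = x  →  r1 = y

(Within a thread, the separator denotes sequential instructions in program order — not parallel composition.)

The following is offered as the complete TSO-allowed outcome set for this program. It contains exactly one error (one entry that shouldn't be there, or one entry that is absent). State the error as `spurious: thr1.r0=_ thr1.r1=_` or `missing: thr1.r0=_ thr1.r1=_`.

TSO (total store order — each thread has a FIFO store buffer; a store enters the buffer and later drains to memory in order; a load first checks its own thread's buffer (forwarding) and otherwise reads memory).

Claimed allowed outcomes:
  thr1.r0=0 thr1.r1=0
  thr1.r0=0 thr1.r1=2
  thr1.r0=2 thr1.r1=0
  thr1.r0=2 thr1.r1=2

outcome vector order: (thr1.r0,thr1.r1)
under TSO → 0/0 0/2 2/2
claimed∖TSO = {2/0}

spurious: thr1.r0=2 thr1.r1=0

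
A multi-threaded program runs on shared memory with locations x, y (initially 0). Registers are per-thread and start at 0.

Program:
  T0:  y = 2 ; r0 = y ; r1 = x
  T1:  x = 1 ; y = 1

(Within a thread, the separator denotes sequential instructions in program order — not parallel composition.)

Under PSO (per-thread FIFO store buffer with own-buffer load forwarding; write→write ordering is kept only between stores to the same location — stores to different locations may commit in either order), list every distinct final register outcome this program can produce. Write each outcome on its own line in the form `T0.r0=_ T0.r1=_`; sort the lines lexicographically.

outcome vector order: (T0.r0,T0.r1)
|PSO outcomes| = 4

T0.r0=1 T0.r1=0
T0.r0=1 T0.r1=1
T0.r0=2 T0.r1=0
T0.r0=2 T0.r1=1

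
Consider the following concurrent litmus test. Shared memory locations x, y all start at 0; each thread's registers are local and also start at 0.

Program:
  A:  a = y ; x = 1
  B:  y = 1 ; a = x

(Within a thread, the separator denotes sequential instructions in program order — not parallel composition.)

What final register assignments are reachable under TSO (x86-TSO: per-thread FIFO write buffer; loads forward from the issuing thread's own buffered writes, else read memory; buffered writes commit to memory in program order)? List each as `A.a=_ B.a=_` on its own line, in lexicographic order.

A.a=0 B.a=0
A.a=0 B.a=1
A.a=1 B.a=0
A.a=1 B.a=1

outcome vector order: (A.a,B.a)
|TSO outcomes| = 4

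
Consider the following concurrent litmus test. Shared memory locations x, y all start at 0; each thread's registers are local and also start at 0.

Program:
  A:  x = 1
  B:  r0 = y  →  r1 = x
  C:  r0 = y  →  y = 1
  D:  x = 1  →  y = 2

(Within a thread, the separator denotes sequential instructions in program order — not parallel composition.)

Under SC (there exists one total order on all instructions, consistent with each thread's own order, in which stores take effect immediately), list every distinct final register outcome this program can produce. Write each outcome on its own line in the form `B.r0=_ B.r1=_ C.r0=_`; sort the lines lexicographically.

B.r0=0 B.r1=0 C.r0=0
B.r0=0 B.r1=0 C.r0=2
B.r0=0 B.r1=1 C.r0=0
B.r0=0 B.r1=1 C.r0=2
B.r0=1 B.r1=0 C.r0=0
B.r0=1 B.r1=1 C.r0=0
B.r0=1 B.r1=1 C.r0=2
B.r0=2 B.r1=1 C.r0=0
B.r0=2 B.r1=1 C.r0=2

outcome vector order: (B.r0,B.r1,C.r0)
|SC outcomes| = 9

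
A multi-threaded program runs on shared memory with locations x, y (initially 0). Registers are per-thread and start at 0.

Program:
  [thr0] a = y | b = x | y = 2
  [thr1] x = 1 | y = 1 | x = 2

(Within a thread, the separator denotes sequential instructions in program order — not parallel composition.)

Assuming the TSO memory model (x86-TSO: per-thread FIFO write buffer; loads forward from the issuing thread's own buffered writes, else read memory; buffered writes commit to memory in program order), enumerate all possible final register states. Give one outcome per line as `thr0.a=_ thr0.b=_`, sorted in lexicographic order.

outcome vector order: (thr0.a,thr0.b)
|TSO outcomes| = 5

thr0.a=0 thr0.b=0
thr0.a=0 thr0.b=1
thr0.a=0 thr0.b=2
thr0.a=1 thr0.b=1
thr0.a=1 thr0.b=2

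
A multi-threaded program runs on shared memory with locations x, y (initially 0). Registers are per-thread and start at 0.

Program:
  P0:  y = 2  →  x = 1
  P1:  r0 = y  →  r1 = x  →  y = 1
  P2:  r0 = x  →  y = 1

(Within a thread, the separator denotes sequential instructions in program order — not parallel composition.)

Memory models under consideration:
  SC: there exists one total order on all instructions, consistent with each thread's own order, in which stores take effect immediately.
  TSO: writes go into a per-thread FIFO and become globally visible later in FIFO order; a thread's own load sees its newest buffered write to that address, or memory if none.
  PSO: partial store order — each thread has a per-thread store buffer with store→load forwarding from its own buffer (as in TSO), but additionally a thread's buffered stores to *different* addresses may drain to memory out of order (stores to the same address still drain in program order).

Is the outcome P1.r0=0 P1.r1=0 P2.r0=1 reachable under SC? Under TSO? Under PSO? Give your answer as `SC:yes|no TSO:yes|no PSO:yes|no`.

outcome vector order: (P1.r0,P1.r1,P2.r0)
[SC] allowed = {000; 001; 010; 011; 100; 110; 111; 200; 201; 210; 211}
[TSO] allowed = {000; 001; 010; 011; 100; 110; 111; 200; 201; 210; 211}
[PSO] allowed = {000; 001; 010; 011; 100; 110; 111; 200; 201; 210; 211}
target 001 ∈ {SC,TSO,PSO}

SC:yes TSO:yes PSO:yes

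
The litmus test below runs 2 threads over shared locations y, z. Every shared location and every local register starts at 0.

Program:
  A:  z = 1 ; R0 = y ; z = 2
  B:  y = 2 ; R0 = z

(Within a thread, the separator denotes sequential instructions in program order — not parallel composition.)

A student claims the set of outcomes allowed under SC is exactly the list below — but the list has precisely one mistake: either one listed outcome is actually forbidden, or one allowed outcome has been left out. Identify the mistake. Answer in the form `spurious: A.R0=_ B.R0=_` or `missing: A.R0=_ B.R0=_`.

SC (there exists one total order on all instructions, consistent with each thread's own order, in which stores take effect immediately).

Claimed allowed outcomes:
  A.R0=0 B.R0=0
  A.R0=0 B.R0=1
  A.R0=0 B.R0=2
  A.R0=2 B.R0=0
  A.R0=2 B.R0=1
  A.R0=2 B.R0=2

outcome vector order: (A.R0,B.R0)
[SC] allowed = {01 02 20 21 22}
claimed∖SC = {00}

spurious: A.R0=0 B.R0=0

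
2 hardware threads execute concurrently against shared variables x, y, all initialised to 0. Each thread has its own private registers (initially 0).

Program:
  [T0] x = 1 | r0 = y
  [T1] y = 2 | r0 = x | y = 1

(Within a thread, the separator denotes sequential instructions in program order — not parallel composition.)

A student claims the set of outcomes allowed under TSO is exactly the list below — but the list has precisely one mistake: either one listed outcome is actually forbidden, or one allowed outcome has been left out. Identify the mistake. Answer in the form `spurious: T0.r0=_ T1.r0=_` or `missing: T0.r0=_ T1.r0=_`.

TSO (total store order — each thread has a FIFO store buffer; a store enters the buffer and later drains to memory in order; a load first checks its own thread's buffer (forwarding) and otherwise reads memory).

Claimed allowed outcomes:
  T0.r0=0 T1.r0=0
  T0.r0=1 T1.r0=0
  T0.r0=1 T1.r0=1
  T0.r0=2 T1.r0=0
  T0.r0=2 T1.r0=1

missing: T0.r0=0 T1.r0=1

outcome vector order: (T0.r0,T1.r0)
TSO (6): (0,0); (0,1); (1,0); (1,1); (2,0); (2,1)
TSO∖claimed = {(0,1)}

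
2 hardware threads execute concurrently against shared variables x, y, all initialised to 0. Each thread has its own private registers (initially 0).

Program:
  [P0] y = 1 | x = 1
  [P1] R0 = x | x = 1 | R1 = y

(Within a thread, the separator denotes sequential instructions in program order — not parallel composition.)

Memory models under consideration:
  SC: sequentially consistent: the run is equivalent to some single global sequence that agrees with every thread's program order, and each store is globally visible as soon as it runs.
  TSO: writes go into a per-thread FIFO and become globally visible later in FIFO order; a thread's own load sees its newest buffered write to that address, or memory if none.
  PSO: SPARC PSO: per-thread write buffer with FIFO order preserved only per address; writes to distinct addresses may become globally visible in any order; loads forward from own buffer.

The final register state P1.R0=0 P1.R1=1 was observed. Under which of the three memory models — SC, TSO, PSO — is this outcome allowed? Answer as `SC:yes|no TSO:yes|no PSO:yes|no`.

outcome vector order: (P1.R0,P1.R1)
[SC] allowed = {<0 0>; <0 1>; <1 1>}
[TSO] allowed = {<0 0>; <0 1>; <1 1>}
[PSO] allowed = {<0 0>; <0 1>; <1 0>; <1 1>}
target <0 1> ∈ {SC,TSO,PSO}

SC:yes TSO:yes PSO:yes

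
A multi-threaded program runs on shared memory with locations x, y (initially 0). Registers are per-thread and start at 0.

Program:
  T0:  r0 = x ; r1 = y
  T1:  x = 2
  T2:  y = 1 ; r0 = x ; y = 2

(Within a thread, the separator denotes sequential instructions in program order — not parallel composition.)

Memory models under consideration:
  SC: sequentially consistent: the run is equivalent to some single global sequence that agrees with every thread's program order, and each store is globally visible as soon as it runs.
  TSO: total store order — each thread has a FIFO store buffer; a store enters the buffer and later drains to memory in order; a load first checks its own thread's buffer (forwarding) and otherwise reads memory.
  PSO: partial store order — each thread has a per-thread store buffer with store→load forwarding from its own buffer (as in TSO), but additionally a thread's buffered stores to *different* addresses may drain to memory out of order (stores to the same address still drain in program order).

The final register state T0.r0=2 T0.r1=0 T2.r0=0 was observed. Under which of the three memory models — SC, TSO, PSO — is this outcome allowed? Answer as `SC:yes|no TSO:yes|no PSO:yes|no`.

outcome vector order: (T0.r0,T0.r1,T2.r0)
[SC] allowed = {0/0/0; 0/0/2; 0/1/0; 0/1/2; 0/2/0; 0/2/2; 2/0/2; 2/1/0; 2/1/2; 2/2/0; 2/2/2}
[TSO] allowed = {0/0/0; 0/0/2; 0/1/0; 0/1/2; 0/2/0; 0/2/2; 2/0/0; 2/0/2; 2/1/0; 2/1/2; 2/2/0; 2/2/2}
[PSO] allowed = {0/0/0; 0/0/2; 0/1/0; 0/1/2; 0/2/0; 0/2/2; 2/0/0; 2/0/2; 2/1/0; 2/1/2; 2/2/0; 2/2/2}
target 2/0/0 ∈ {TSO,PSO}

SC:no TSO:yes PSO:yes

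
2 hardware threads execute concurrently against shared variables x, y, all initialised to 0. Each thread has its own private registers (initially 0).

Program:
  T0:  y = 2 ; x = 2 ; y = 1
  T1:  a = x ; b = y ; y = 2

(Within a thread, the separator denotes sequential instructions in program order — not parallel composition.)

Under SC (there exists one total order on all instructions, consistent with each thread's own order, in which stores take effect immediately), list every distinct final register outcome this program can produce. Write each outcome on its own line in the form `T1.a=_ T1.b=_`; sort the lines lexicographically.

outcome vector order: (T1.a,T1.b)
|SC outcomes| = 5

T1.a=0 T1.b=0
T1.a=0 T1.b=1
T1.a=0 T1.b=2
T1.a=2 T1.b=1
T1.a=2 T1.b=2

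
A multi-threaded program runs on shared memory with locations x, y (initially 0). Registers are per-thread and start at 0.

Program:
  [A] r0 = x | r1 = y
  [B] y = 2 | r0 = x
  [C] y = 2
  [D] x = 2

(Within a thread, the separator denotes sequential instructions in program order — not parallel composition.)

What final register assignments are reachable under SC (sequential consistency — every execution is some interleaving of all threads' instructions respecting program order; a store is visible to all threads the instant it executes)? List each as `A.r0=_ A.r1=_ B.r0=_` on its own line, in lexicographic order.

A.r0=0 A.r1=0 B.r0=0
A.r0=0 A.r1=0 B.r0=2
A.r0=0 A.r1=2 B.r0=0
A.r0=0 A.r1=2 B.r0=2
A.r0=2 A.r1=0 B.r0=2
A.r0=2 A.r1=2 B.r0=0
A.r0=2 A.r1=2 B.r0=2

outcome vector order: (A.r0,A.r1,B.r0)
|SC outcomes| = 7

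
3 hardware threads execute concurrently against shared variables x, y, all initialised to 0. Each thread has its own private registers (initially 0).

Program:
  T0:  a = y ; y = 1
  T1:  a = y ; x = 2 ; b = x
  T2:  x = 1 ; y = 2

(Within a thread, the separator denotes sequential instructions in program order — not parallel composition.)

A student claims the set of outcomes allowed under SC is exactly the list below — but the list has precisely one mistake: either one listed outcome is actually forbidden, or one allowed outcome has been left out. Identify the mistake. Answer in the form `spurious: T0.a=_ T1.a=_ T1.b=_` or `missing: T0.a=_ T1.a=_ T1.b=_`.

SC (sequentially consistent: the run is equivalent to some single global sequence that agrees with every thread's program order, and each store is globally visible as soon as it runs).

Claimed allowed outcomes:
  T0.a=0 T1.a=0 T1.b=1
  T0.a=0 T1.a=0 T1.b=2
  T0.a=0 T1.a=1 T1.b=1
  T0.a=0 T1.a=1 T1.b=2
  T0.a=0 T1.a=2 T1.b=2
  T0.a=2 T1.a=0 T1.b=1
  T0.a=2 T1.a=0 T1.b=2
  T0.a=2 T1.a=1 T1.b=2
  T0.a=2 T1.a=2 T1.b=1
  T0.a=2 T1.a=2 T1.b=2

outcome vector order: (T0.a,T1.a,T1.b)
under SC → 001, 002, 011, 012, 022, 201, 202, 212, 222
claimed∖SC = {221}

spurious: T0.a=2 T1.a=2 T1.b=1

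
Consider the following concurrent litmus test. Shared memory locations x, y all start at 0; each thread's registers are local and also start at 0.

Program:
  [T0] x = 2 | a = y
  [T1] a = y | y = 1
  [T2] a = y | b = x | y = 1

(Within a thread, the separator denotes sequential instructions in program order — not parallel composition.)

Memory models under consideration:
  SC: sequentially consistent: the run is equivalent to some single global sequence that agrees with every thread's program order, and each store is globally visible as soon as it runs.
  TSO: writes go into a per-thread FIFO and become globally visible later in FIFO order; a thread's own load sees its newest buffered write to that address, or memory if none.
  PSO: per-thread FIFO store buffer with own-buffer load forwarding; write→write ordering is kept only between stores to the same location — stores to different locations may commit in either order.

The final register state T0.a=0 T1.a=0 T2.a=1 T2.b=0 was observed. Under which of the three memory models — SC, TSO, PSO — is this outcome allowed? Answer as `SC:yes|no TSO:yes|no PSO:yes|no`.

SC:no TSO:yes PSO:yes

outcome vector order: (T0.a,T1.a,T2.a,T2.b)
SC (11): 0/0/0/0 0/0/0/2 0/0/1/2 0/1/0/0 0/1/0/2 1/0/0/0 1/0/0/2 1/0/1/0 1/0/1/2 1/1/0/0 1/1/0/2
TSO (12): 0/0/0/0 0/0/0/2 0/0/1/0 0/0/1/2 0/1/0/0 0/1/0/2 1/0/0/0 1/0/0/2 1/0/1/0 1/0/1/2 1/1/0/0 1/1/0/2
PSO (12): 0/0/0/0 0/0/0/2 0/0/1/0 0/0/1/2 0/1/0/0 0/1/0/2 1/0/0/0 1/0/0/2 1/0/1/0 1/0/1/2 1/1/0/0 1/1/0/2
target 0/0/1/0 ∈ {TSO,PSO}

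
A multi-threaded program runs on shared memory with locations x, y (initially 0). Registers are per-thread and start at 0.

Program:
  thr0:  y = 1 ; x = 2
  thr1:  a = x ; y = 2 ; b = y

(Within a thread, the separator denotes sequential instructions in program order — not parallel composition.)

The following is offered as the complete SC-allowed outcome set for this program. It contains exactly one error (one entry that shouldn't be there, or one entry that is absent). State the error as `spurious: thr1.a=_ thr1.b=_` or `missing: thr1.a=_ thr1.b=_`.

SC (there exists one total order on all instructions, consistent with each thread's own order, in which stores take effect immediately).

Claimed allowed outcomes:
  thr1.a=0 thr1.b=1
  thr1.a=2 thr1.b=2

outcome vector order: (thr1.a,thr1.b)
SC (3): (0,1); (0,2); (2,2)
SC∖claimed = {(0,2)}

missing: thr1.a=0 thr1.b=2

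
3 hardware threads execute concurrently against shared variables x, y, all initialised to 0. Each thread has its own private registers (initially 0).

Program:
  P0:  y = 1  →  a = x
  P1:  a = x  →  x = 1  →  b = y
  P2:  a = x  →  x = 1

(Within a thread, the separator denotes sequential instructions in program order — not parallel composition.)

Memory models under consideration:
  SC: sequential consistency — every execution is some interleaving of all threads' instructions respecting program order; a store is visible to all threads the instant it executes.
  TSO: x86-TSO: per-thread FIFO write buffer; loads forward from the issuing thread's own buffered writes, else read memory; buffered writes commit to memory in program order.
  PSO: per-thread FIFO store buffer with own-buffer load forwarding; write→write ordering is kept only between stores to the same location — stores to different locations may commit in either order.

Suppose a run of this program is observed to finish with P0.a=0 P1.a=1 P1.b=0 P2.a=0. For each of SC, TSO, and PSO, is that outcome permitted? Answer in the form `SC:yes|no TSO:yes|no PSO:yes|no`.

SC:no TSO:yes PSO:yes

outcome vector order: (P0.a,P1.a,P1.b,P2.a)
SC (9): 0010 0011 0110 1000 1001 1010 1011 1100 1110
TSO (12): 0000 0001 0010 0011 0100 0110 1000 1001 1010 1011 1100 1110
PSO (12): 0000 0001 0010 0011 0100 0110 1000 1001 1010 1011 1100 1110
target 0100 ∈ {TSO,PSO}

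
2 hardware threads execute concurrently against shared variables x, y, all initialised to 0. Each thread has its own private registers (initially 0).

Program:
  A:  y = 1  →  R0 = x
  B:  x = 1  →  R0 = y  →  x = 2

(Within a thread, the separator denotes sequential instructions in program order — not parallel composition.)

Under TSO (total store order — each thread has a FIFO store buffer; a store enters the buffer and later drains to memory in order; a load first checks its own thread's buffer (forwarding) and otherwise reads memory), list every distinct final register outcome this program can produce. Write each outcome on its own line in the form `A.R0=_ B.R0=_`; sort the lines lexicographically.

outcome vector order: (A.R0,B.R0)
|TSO outcomes| = 6

A.R0=0 B.R0=0
A.R0=0 B.R0=1
A.R0=1 B.R0=0
A.R0=1 B.R0=1
A.R0=2 B.R0=0
A.R0=2 B.R0=1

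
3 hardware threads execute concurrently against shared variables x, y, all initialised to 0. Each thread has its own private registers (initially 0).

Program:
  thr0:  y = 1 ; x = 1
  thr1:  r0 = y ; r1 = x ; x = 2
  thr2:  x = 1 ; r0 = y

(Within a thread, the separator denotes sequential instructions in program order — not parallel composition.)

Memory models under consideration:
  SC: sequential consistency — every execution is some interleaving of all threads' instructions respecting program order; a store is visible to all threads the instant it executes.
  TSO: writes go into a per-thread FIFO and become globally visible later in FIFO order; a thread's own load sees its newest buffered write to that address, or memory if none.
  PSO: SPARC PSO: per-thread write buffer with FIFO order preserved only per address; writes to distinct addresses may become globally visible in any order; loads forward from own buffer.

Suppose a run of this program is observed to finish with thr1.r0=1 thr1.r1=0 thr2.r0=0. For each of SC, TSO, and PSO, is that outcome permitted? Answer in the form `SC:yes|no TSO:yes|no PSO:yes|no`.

outcome vector order: (thr1.r0,thr1.r1,thr2.r0)
SC (7): 0/0/0 0/0/1 0/1/0 0/1/1 1/0/1 1/1/0 1/1/1
TSO (8): 0/0/0 0/0/1 0/1/0 0/1/1 1/0/0 1/0/1 1/1/0 1/1/1
PSO (8): 0/0/0 0/0/1 0/1/0 0/1/1 1/0/0 1/0/1 1/1/0 1/1/1
target 1/0/0 ∈ {TSO,PSO}

SC:no TSO:yes PSO:yes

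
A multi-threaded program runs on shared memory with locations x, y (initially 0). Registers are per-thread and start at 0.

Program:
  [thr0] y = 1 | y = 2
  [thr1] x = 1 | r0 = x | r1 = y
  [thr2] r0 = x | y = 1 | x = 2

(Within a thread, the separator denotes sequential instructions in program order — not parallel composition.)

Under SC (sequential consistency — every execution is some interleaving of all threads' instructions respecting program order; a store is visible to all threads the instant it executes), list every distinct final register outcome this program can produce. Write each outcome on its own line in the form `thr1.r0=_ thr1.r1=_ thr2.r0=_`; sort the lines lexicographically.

outcome vector order: (thr1.r0,thr1.r1,thr2.r0)
|SC outcomes| = 10

thr1.r0=1 thr1.r1=0 thr2.r0=0
thr1.r0=1 thr1.r1=0 thr2.r0=1
thr1.r0=1 thr1.r1=1 thr2.r0=0
thr1.r0=1 thr1.r1=1 thr2.r0=1
thr1.r0=1 thr1.r1=2 thr2.r0=0
thr1.r0=1 thr1.r1=2 thr2.r0=1
thr1.r0=2 thr1.r1=1 thr2.r0=0
thr1.r0=2 thr1.r1=1 thr2.r0=1
thr1.r0=2 thr1.r1=2 thr2.r0=0
thr1.r0=2 thr1.r1=2 thr2.r0=1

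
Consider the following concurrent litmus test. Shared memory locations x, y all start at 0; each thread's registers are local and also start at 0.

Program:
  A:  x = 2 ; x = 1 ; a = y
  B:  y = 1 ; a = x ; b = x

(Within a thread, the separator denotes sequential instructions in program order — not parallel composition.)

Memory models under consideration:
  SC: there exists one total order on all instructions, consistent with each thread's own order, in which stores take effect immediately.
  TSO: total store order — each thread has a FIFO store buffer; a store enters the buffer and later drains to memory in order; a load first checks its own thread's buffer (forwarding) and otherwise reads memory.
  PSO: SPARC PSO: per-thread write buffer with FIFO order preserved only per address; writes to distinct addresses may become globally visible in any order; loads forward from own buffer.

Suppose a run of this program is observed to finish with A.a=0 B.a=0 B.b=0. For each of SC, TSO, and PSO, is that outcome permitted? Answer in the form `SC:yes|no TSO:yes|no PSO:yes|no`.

SC:no TSO:yes PSO:yes

outcome vector order: (A.a,B.a,B.b)
SC: 7 outcomes — {<0 1 1> <1 0 0> <1 0 1> <1 0 2> <1 1 1> <1 2 1> <1 2 2>}
TSO: 12 outcomes — {<0 0 0> <0 0 1> <0 0 2> <0 1 1> <0 2 1> <0 2 2> <1 0 0> <1 0 1> <1 0 2> <1 1 1> <1 2 1> <1 2 2>}
PSO: 12 outcomes — {<0 0 0> <0 0 1> <0 0 2> <0 1 1> <0 2 1> <0 2 2> <1 0 0> <1 0 1> <1 0 2> <1 1 1> <1 2 1> <1 2 2>}
target <0 0 0> ∈ {TSO,PSO}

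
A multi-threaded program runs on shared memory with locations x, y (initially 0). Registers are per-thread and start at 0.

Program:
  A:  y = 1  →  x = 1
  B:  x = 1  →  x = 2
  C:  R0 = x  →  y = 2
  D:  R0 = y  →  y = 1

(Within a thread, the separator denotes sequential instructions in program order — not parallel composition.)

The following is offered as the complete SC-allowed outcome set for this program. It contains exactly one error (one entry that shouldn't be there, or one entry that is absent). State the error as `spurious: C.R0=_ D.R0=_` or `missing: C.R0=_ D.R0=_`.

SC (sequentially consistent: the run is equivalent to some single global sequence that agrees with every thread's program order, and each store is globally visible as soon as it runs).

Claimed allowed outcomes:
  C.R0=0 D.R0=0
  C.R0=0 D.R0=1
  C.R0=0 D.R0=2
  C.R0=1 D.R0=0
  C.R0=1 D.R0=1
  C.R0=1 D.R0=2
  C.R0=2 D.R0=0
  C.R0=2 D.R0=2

missing: C.R0=2 D.R0=1

outcome vector order: (C.R0,D.R0)
SC: 9 outcomes — {(0,0) (0,1) (0,2) (1,0) (1,1) (1,2) (2,0) (2,1) (2,2)}
SC∖claimed = {(2,1)}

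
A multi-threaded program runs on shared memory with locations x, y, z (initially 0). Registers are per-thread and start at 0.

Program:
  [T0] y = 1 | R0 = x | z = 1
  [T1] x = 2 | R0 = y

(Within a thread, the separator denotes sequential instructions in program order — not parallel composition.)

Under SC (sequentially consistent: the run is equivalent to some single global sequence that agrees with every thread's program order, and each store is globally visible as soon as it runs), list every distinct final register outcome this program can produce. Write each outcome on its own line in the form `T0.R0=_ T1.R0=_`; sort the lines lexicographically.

T0.R0=0 T1.R0=1
T0.R0=2 T1.R0=0
T0.R0=2 T1.R0=1

outcome vector order: (T0.R0,T1.R0)
|SC outcomes| = 3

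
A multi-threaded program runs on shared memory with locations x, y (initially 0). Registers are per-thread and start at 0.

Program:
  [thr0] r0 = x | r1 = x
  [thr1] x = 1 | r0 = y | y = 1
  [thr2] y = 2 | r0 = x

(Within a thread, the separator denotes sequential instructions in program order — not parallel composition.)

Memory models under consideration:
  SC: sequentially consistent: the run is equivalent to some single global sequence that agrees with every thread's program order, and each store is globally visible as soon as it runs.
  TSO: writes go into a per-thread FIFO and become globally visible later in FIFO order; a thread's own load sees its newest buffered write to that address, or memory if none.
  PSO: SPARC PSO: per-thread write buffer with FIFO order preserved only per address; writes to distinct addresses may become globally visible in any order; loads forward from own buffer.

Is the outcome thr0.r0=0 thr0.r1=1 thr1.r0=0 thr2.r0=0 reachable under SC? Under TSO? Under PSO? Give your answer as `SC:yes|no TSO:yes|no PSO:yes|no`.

SC:no TSO:yes PSO:yes

outcome vector order: (thr0.r0,thr0.r1,thr1.r0,thr2.r0)
SC: 9 outcomes — {<0 0 0 1>; <0 0 2 0>; <0 0 2 1>; <0 1 0 1>; <0 1 2 0>; <0 1 2 1>; <1 1 0 1>; <1 1 2 0>; <1 1 2 1>}
TSO: 12 outcomes — {<0 0 0 0>; <0 0 0 1>; <0 0 2 0>; <0 0 2 1>; <0 1 0 0>; <0 1 0 1>; <0 1 2 0>; <0 1 2 1>; <1 1 0 0>; <1 1 0 1>; <1 1 2 0>; <1 1 2 1>}
PSO: 12 outcomes — {<0 0 0 0>; <0 0 0 1>; <0 0 2 0>; <0 0 2 1>; <0 1 0 0>; <0 1 0 1>; <0 1 2 0>; <0 1 2 1>; <1 1 0 0>; <1 1 0 1>; <1 1 2 0>; <1 1 2 1>}
target <0 1 0 0> ∈ {TSO,PSO}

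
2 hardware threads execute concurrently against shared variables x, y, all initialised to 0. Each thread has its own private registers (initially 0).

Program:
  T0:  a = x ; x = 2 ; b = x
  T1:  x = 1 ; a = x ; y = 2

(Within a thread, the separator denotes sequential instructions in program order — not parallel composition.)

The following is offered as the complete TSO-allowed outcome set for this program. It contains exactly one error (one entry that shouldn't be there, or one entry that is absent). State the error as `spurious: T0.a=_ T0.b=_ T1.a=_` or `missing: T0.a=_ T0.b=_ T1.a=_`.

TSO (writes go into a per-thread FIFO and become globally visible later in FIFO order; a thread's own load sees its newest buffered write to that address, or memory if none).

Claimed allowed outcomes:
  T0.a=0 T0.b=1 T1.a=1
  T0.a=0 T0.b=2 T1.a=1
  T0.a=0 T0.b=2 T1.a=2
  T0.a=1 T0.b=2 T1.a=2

missing: T0.a=1 T0.b=2 T1.a=1

outcome vector order: (T0.a,T0.b,T1.a)
under TSO → 0/1/1 0/2/1 0/2/2 1/2/1 1/2/2
TSO∖claimed = {1/2/1}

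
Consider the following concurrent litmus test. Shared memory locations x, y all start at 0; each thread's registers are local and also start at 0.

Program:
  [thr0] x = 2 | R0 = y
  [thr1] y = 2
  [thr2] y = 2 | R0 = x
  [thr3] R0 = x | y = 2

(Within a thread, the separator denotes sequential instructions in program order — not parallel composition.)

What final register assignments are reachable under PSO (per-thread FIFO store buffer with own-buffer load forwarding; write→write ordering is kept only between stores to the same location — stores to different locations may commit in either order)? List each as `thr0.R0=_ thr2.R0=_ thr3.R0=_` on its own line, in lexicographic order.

outcome vector order: (thr0.R0,thr2.R0,thr3.R0)
|PSO outcomes| = 8

thr0.R0=0 thr2.R0=0 thr3.R0=0
thr0.R0=0 thr2.R0=0 thr3.R0=2
thr0.R0=0 thr2.R0=2 thr3.R0=0
thr0.R0=0 thr2.R0=2 thr3.R0=2
thr0.R0=2 thr2.R0=0 thr3.R0=0
thr0.R0=2 thr2.R0=0 thr3.R0=2
thr0.R0=2 thr2.R0=2 thr3.R0=0
thr0.R0=2 thr2.R0=2 thr3.R0=2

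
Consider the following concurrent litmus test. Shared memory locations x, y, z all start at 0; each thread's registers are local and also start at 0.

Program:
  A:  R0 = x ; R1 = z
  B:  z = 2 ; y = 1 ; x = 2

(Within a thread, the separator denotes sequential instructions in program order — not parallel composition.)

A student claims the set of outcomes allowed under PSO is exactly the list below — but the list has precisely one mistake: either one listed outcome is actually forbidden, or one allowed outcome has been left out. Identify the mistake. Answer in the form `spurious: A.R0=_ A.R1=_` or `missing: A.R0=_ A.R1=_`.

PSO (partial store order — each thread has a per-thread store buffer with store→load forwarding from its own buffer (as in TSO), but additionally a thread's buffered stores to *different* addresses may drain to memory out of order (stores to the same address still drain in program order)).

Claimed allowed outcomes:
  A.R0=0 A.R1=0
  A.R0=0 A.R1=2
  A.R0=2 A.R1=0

missing: A.R0=2 A.R1=2

outcome vector order: (A.R0,A.R1)
[PSO] allowed = {<0 0>; <0 2>; <2 0>; <2 2>}
PSO∖claimed = {<2 2>}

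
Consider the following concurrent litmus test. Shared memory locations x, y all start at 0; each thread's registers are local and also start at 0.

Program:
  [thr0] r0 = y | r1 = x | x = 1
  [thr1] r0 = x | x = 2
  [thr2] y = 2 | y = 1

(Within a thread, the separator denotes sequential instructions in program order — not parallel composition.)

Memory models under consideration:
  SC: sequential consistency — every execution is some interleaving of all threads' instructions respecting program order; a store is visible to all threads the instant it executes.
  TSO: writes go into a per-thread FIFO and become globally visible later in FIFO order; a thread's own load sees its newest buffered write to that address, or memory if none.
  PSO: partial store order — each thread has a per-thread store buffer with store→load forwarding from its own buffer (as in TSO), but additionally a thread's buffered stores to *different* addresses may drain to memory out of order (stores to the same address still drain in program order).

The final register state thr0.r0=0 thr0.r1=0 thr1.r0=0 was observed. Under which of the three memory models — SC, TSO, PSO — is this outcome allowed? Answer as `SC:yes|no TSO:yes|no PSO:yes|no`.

SC:yes TSO:yes PSO:yes

outcome vector order: (thr0.r0,thr0.r1,thr1.r0)
SC: 9 outcomes — {000, 001, 020, 100, 101, 120, 200, 201, 220}
TSO: 9 outcomes — {000, 001, 020, 100, 101, 120, 200, 201, 220}
PSO: 9 outcomes — {000, 001, 020, 100, 101, 120, 200, 201, 220}
target 000 ∈ {SC,TSO,PSO}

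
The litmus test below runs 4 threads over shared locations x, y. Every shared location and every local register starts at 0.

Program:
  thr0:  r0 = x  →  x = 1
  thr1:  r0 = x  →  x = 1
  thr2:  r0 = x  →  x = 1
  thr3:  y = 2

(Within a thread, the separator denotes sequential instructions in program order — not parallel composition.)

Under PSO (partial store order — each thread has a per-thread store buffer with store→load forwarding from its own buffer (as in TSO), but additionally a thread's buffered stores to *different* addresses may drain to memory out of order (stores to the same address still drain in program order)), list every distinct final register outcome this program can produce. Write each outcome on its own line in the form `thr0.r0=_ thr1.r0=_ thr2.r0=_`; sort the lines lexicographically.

thr0.r0=0 thr1.r0=0 thr2.r0=0
thr0.r0=0 thr1.r0=0 thr2.r0=1
thr0.r0=0 thr1.r0=1 thr2.r0=0
thr0.r0=0 thr1.r0=1 thr2.r0=1
thr0.r0=1 thr1.r0=0 thr2.r0=0
thr0.r0=1 thr1.r0=0 thr2.r0=1
thr0.r0=1 thr1.r0=1 thr2.r0=0

outcome vector order: (thr0.r0,thr1.r0,thr2.r0)
|PSO outcomes| = 7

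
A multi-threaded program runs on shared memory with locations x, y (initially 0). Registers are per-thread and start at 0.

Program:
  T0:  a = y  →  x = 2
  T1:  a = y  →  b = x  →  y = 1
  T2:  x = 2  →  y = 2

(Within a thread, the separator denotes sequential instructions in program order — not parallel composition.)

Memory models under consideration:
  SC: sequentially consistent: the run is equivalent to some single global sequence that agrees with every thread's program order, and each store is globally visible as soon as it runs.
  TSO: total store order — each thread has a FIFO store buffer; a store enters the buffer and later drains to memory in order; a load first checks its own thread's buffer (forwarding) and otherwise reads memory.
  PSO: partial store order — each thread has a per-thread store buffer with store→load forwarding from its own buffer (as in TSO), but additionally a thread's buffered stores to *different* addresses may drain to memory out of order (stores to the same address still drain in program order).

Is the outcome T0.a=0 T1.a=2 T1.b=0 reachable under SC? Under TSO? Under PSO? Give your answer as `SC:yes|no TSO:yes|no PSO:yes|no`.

SC:no TSO:no PSO:yes

outcome vector order: (T0.a,T1.a,T1.b)
SC: 9 outcomes — {<0 0 0> <0 0 2> <0 2 2> <1 0 0> <1 0 2> <1 2 2> <2 0 0> <2 0 2> <2 2 2>}
TSO: 9 outcomes — {<0 0 0> <0 0 2> <0 2 2> <1 0 0> <1 0 2> <1 2 2> <2 0 0> <2 0 2> <2 2 2>}
PSO: 12 outcomes — {<0 0 0> <0 0 2> <0 2 0> <0 2 2> <1 0 0> <1 0 2> <1 2 0> <1 2 2> <2 0 0> <2 0 2> <2 2 0> <2 2 2>}
target <0 2 0> ∈ {PSO}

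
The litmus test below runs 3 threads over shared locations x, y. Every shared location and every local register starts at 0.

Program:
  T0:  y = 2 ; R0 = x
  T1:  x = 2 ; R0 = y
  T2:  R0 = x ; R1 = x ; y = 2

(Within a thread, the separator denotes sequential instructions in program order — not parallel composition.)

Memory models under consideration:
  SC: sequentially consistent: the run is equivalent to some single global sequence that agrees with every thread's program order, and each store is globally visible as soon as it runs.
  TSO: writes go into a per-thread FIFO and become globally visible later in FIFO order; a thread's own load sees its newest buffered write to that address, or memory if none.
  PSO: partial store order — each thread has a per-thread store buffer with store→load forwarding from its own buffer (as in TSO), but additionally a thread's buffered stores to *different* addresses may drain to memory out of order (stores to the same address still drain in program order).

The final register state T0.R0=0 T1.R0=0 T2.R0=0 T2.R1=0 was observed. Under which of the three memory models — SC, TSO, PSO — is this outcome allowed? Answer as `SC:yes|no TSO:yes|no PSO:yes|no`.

SC:no TSO:yes PSO:yes

outcome vector order: (T0.R0,T1.R0,T2.R0,T2.R1)
SC: 9 outcomes — {<0 2 0 0> <0 2 0 2> <0 2 2 2> <2 0 0 0> <2 0 0 2> <2 0 2 2> <2 2 0 0> <2 2 0 2> <2 2 2 2>}
TSO: 12 outcomes — {<0 0 0 0> <0 0 0 2> <0 0 2 2> <0 2 0 0> <0 2 0 2> <0 2 2 2> <2 0 0 0> <2 0 0 2> <2 0 2 2> <2 2 0 0> <2 2 0 2> <2 2 2 2>}
PSO: 12 outcomes — {<0 0 0 0> <0 0 0 2> <0 0 2 2> <0 2 0 0> <0 2 0 2> <0 2 2 2> <2 0 0 0> <2 0 0 2> <2 0 2 2> <2 2 0 0> <2 2 0 2> <2 2 2 2>}
target <0 0 0 0> ∈ {TSO,PSO}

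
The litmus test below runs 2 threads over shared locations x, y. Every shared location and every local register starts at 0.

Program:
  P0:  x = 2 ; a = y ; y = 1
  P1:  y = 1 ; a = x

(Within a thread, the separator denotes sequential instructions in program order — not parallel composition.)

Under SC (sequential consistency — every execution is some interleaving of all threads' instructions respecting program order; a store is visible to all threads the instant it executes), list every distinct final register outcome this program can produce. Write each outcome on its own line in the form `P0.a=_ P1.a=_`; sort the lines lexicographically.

outcome vector order: (P0.a,P1.a)
|SC outcomes| = 3

P0.a=0 P1.a=2
P0.a=1 P1.a=0
P0.a=1 P1.a=2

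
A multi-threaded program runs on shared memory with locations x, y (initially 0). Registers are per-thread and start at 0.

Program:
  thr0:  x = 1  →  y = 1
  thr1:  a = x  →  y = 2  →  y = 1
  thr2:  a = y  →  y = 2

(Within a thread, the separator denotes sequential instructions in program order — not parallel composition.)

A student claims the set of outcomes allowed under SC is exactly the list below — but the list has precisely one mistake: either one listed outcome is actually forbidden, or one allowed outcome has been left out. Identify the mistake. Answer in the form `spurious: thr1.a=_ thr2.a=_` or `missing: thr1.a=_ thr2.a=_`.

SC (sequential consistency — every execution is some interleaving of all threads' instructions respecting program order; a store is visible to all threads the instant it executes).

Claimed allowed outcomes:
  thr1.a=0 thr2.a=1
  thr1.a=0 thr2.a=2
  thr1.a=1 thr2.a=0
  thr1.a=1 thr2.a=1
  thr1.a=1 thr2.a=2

outcome vector order: (thr1.a,thr2.a)
SC: 6 outcomes — {<0 0>, <0 1>, <0 2>, <1 0>, <1 1>, <1 2>}
SC∖claimed = {<0 0>}

missing: thr1.a=0 thr2.a=0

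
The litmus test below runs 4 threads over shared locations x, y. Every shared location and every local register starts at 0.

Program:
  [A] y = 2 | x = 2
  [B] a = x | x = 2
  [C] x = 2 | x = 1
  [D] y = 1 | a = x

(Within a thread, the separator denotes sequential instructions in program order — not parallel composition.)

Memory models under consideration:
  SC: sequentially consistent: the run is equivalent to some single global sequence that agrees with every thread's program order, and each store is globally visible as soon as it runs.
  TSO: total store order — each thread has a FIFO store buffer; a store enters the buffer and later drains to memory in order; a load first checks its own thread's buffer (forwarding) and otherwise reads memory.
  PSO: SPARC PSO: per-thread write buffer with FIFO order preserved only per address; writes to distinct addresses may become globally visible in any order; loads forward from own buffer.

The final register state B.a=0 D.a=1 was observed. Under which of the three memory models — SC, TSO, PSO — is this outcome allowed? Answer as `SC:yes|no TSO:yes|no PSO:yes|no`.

SC:yes TSO:yes PSO:yes

outcome vector order: (B.a,D.a)
SC: 9 outcomes — {(0,0); (0,1); (0,2); (1,0); (1,1); (1,2); (2,0); (2,1); (2,2)}
TSO: 9 outcomes — {(0,0); (0,1); (0,2); (1,0); (1,1); (1,2); (2,0); (2,1); (2,2)}
PSO: 9 outcomes — {(0,0); (0,1); (0,2); (1,0); (1,1); (1,2); (2,0); (2,1); (2,2)}
target (0,1) ∈ {SC,TSO,PSO}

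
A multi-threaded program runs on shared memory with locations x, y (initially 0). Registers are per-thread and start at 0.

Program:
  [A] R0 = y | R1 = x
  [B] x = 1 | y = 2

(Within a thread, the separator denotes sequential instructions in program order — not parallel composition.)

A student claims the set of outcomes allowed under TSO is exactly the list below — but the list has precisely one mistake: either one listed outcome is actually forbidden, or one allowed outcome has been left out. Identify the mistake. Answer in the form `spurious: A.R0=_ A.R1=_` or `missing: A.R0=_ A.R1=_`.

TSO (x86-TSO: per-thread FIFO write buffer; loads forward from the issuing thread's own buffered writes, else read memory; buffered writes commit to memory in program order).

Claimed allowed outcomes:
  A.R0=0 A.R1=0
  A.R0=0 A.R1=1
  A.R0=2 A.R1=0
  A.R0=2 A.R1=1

outcome vector order: (A.R0,A.R1)
under TSO → (0,0) (0,1) (2,1)
claimed∖TSO = {(2,0)}

spurious: A.R0=2 A.R1=0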